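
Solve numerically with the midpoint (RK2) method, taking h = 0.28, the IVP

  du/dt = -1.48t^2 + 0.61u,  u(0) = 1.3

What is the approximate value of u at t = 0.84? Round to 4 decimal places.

1.8498

Midpoint: k1 = f(t_n, u_n); k2 = f(t_n + h/2, u_n + (h/2)·k1); u_{n+1} = u_n + h·k2.
t=0.000000, u=1.300000:
  k1 = f(0.000000, 1.300000) = 0.793000
  k2 = f(0.140000, 1.411020) = 0.831714
  u ← 1.300000 + 0.28·0.831714 = 1.532880
t=0.280000, u=1.532880:
  k1 = f(0.280000, 1.532880) = 0.819025
  k2 = f(0.420000, 1.647543) = 0.743930
  u ← 1.532880 + 0.28·0.743930 = 1.741180
t=0.560000, u=1.741180:
  k1 = f(0.560000, 1.741180) = 0.597992
  k2 = f(0.700000, 1.824899) = 0.387988
  u ← 1.741180 + 0.28·0.387988 = 1.849817
u(0.84) ≈ 1.8498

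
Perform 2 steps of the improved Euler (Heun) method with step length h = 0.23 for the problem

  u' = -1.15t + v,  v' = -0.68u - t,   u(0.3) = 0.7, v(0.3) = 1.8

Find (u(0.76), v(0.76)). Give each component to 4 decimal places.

1.1422, 1.2494

Heun on (u,v): k1 = f(t_n, state_n); k2 = f(t_n + h, state_n + h·k1); state_{n+1} = state_n + (h/2)·(k1 + k2).
0.300000: (0.700000, 1.800000)
  k1 = (1.455000, -0.776000)
  predictor → (1.034650, 1.621520)
  k2 = (1.012020, -1.233562)
  → (0.983707, 1.568900)
0.530000: (0.983707, 1.568900)
  k1 = (0.959400, -1.198921)
  predictor → (1.204369, 1.293149)
  k2 = (0.419149, -1.578971)
  → (1.142240, 1.249443)
(u(0.76), v(0.76)) ≈ (1.1422, 1.2494)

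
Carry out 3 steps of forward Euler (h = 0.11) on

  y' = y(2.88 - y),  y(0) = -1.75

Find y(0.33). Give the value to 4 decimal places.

-7.5730

Euler: y_{n+1} = y_n + h·f(s_n, y_n).
s=0.000000, y=-1.750000: f=-8.102500 → y ← -1.750000 + 0.11·(-8.102500) = -2.641275
s=0.110000, y=-2.641275: f=-14.583206 → y ← -2.641275 + 0.11·(-14.583206) = -4.245428
s=0.220000, y=-4.245428: f=-30.250487 → y ← -4.245428 + 0.11·(-30.250487) = -7.572981
y(0.33) ≈ -7.5730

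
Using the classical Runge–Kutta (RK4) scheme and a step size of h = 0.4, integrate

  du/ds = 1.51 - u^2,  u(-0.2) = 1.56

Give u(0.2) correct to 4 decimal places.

RK4: k1 = f(s_n, u_n); k2 = f(s_n + h/2, u_n + (h/2)·k1); k3 = f(s_n + h/2, u_n + (h/2)·k2); k4 = f(s_n + h, u_n + h·k3); u_{n+1} = u_n + (h/6)·(k1 + 2k2 + 2k3 + k4).
s=-0.200000, u=1.560000:
  k1 = f(-0.200000, 1.560000) = -0.923600
  k2 = f(0.000000, 1.375280) = -0.381395
  k3 = f(0.000000, 1.483721) = -0.691428
  k4 = f(0.200000, 1.283429) = -0.137190
  u ← 1.560000 + (0.4/6)·(k1 + 2k2 + 2k3 + k4) = 1.346238
u(0.2) ≈ 1.3462

1.3462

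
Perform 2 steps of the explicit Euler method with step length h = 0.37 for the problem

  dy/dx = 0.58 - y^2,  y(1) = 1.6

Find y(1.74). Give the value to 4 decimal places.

0.8036

Euler: y_{n+1} = y_n + h·f(x_n, y_n).
x=1.000000, y=1.600000: f=-1.980000 → y ← 1.600000 + 0.37·(-1.980000) = 0.867400
x=1.370000, y=0.867400: f=-0.172383 → y ← 0.867400 + 0.37·(-0.172383) = 0.803618
y(1.74) ≈ 0.8036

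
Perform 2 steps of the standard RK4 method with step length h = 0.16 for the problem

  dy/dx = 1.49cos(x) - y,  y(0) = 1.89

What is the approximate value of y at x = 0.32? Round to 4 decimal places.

RK4: k1 = f(x_n, y_n); k2 = f(x_n + h/2, y_n + (h/2)·k1); k3 = f(x_n + h/2, y_n + (h/2)·k2); k4 = f(x_n + h, y_n + h·k3); y_{n+1} = y_n + (h/6)·(k1 + 2k2 + 2k3 + k4).
x=0.000000, y=1.890000:
  k1 = f(0.000000, 1.890000) = -0.400000
  k2 = f(0.080000, 1.858000) = -0.372765
  k3 = f(0.080000, 1.860179) = -0.374944
  k4 = f(0.160000, 1.830009) = -0.359040
  y ← 1.890000 + (0.16/6)·(k1 + 2k2 + 2k3 + k4) = 1.829881
x=0.160000, y=1.829881:
  k1 = f(0.160000, 1.829881) = -0.358912
  k2 = f(0.240000, 1.801168) = -0.353875
  k3 = f(0.240000, 1.801571) = -0.354278
  k4 = f(0.320000, 1.773197) = -0.358836
  y ← 1.829881 + (0.16/6)·(k1 + 2k2 + 2k3 + k4) = 1.772973
y(0.32) ≈ 1.7730

1.7730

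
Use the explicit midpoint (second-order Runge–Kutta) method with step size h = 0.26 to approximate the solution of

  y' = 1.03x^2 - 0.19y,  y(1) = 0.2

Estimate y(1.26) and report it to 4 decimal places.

0.5257

Midpoint: k1 = f(x_n, y_n); k2 = f(x_n + h/2, y_n + (h/2)·k1); y_{n+1} = y_n + h·k2.
x=1.000000, y=0.200000:
  k1 = f(1.000000, 0.200000) = 0.992000
  k2 = f(1.130000, 0.328960) = 1.252705
  y ← 0.200000 + 0.26·1.252705 = 0.525703
y(1.26) ≈ 0.5257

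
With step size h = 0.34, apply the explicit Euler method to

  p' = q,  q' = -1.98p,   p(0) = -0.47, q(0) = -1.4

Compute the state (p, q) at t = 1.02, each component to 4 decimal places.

-1.4663, 0.4381

Euler on (p,q): p_{n+1} = p_n + h·p', q_{n+1} = q_n + h·q'.
0.000000: (-0.470000, -1.400000); f=(-1.400000, 0.930600) → (-0.946000, -1.083596)
0.340000: (-0.946000, -1.083596); f=(-1.083596, 1.873080) → (-1.314423, -0.446749)
0.680000: (-1.314423, -0.446749); f=(-0.446749, 2.602557) → (-1.466317, 0.438121)
(p(1.02), q(1.02)) ≈ (-1.4663, 0.4381)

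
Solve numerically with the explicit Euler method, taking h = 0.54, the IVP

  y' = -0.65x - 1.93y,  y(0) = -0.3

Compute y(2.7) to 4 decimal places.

Euler: y_{n+1} = y_n + h·f(x_n, y_n).
x=0.000000, y=-0.300000: f=0.579000 → y ← -0.300000 + 0.54·0.579000 = 0.012660
x=0.540000, y=0.012660: f=-0.375434 → y ← 0.012660 + 0.54·(-0.375434) = -0.190074
x=1.080000, y=-0.190074: f=-0.335157 → y ← -0.190074 + 0.54·(-0.335157) = -0.371059
x=1.620000, y=-0.371059: f=-0.336856 → y ← -0.371059 + 0.54·(-0.336856) = -0.552961
x=2.160000, y=-0.552961: f=-0.336785 → y ← -0.552961 + 0.54·(-0.336785) = -0.734825
y(2.7) ≈ -0.7348

-0.7348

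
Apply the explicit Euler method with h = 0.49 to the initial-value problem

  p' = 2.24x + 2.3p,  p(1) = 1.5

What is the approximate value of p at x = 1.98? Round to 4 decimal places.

10.7562

Euler: p_{n+1} = p_n + h·f(x_n, p_n).
x=1.000000, p=1.500000: f=5.690000 → p ← 1.500000 + 0.49·5.690000 = 4.288100
x=1.490000, p=4.288100: f=13.200230 → p ← 4.288100 + 0.49·13.200230 = 10.756213
p(1.98) ≈ 10.7562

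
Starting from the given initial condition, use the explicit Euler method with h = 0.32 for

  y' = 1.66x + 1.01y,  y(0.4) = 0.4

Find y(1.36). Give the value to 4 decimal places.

2.3572

Euler: y_{n+1} = y_n + h·f(x_n, y_n).
x=0.400000, y=0.400000: f=1.068000 → y ← 0.400000 + 0.32·1.068000 = 0.741760
x=0.720000, y=0.741760: f=1.944378 → y ← 0.741760 + 0.32·1.944378 = 1.363961
x=1.040000, y=1.363961: f=3.104000 → y ← 1.363961 + 0.32·3.104000 = 2.357241
y(1.36) ≈ 2.3572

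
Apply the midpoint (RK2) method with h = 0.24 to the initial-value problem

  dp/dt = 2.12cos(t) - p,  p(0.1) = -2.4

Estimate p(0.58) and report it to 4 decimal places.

-0.7512

Midpoint: k1 = f(t_n, p_n); k2 = f(t_n + h/2, p_n + (h/2)·k1); p_{n+1} = p_n + h·k2.
t=0.100000, p=-2.400000:
  k1 = f(0.100000, -2.400000) = 4.509409
  k2 = f(0.220000, -1.858871) = 3.927774
  p ← -2.400000 + 0.24·3.927774 = -1.457334
t=0.340000, p=-1.457334:
  k1 = f(0.340000, -1.457334) = 3.455974
  k2 = f(0.460000, -1.042617) = 2.942249
  p ← -1.457334 + 0.24·2.942249 = -0.751195
p(0.58) ≈ -0.7512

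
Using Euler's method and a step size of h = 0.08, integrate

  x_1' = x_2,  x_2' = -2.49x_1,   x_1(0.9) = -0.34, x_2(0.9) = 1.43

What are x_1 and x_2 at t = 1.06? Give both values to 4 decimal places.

Euler on (x_1,x_2): x_1_{n+1} = x_1_n + h·x_1', x_2_{n+1} = x_2_n + h·x_2'.
0.900000: (-0.340000, 1.430000); f=(1.430000, 0.846600) → (-0.225600, 1.497728)
0.980000: (-0.225600, 1.497728); f=(1.497728, 0.561744) → (-0.105782, 1.542668)
(x_1(1.06), x_2(1.06)) ≈ (-0.1058, 1.5427)

-0.1058, 1.5427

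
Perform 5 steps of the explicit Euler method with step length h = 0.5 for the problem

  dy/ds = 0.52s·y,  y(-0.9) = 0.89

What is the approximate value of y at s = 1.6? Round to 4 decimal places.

0.9317

Euler: y_{n+1} = y_n + h·f(s_n, y_n).
s=-0.900000, y=0.890000: f=-0.416520 → y ← 0.890000 + 0.5·(-0.416520) = 0.681740
s=-0.400000, y=0.681740: f=-0.141802 → y ← 0.681740 + 0.5·(-0.141802) = 0.610839
s=0.100000, y=0.610839: f=0.031764 → y ← 0.610839 + 0.5·0.031764 = 0.626721
s=0.600000, y=0.626721: f=0.195537 → y ← 0.626721 + 0.5·0.195537 = 0.724489
s=1.100000, y=0.724489: f=0.414408 → y ← 0.724489 + 0.5·0.414408 = 0.931693
y(1.6) ≈ 0.9317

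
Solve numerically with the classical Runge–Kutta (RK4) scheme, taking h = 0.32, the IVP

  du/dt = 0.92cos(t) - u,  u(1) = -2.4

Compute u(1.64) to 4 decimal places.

RK4: k1 = f(t_n, u_n); k2 = f(t_n + h/2, u_n + (h/2)·k1); k3 = f(t_n + h/2, u_n + (h/2)·k2); k4 = f(t_n + h, u_n + h·k3); u_{n+1} = u_n + (h/6)·(k1 + 2k2 + 2k3 + k4).
t=1.000000, u=-2.400000:
  k1 = f(1.000000, -2.400000) = 2.897078
  k2 = f(1.160000, -1.936468) = 2.303860
  k3 = f(1.160000, -2.031382) = 2.398775
  k4 = f(1.320000, -1.632392) = 1.860713
  u ← -2.400000 + (0.32/6)·(k1 + 2k2 + 2k3 + k4) = -1.644637
t=1.320000, u=-1.644637:
  k1 = f(1.320000, -1.644637) = 1.872958
  k2 = f(1.480000, -1.344963) = 1.428381
  k3 = f(1.480000, -1.416096) = 1.499514
  k4 = f(1.640000, -1.164792) = 1.101176
  u ← -1.644637 + (0.32/6)·(k1 + 2k2 + 2k3 + k4) = -1.173707
u(1.64) ≈ -1.1737

-1.1737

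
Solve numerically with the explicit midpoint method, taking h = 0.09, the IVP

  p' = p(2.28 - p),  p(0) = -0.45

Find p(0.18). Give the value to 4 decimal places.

-0.7483

Midpoint: k1 = f(t_n, p_n); k2 = f(t_n + h/2, p_n + (h/2)·k1); p_{n+1} = p_n + h·k2.
t=0.000000, p=-0.450000:
  k1 = f(0.000000, -0.450000) = -1.228500
  k2 = f(0.045000, -0.505282) = -1.407355
  p ← -0.450000 + 0.09·(-1.407355) = -0.576662
t=0.090000, p=-0.576662:
  k1 = f(0.090000, -0.576662) = -1.647328
  k2 = f(0.135000, -0.650792) = -1.907335
  p ← -0.576662 + 0.09·(-1.907335) = -0.748322
p(0.18) ≈ -0.7483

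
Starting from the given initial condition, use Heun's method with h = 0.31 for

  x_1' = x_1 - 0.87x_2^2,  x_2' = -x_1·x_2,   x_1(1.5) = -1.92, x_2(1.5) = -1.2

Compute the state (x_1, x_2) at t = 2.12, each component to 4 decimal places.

Heun on (x_1,x_2): k1 = f(t_n, state_n); k2 = f(t_n + h, state_n + h·k1); state_{n+1} = state_n + (h/2)·(k1 + k2).
1.500000: (-1.920000, -1.200000)
  k1 = (-3.172800, -2.304000)
  predictor → (-2.903568, -1.914240)
  k2 = (-6.091522, -5.558126)
  → (-3.355970, -2.418630)
1.810000: (-3.355970, -2.418630)
  k1 = (-8.445269, -8.116848)
  predictor → (-5.974003, -4.934852)
  k2 = (-27.160911, -29.480824)
  → (-8.874928, -8.246269)
(x_1(2.12), x_2(2.12)) ≈ (-8.8749, -8.2463)

-8.8749, -8.2463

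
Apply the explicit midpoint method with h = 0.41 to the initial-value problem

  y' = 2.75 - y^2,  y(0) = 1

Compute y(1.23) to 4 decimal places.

1.5816

Midpoint: k1 = f(t_n, y_n); k2 = f(t_n + h/2, y_n + (h/2)·k1); y_{n+1} = y_n + h·k2.
t=0.000000, y=1.000000:
  k1 = f(0.000000, 1.000000) = 1.750000
  k2 = f(0.205000, 1.358750) = 0.903798
  y ← 1.000000 + 0.41·0.903798 = 1.370557
t=0.410000, y=1.370557:
  k1 = f(0.410000, 1.370557) = 0.871573
  k2 = f(0.615000, 1.549230) = 0.349887
  y ← 1.370557 + 0.41·0.349887 = 1.514011
t=0.820000, y=1.514011:
  k1 = f(0.820000, 1.514011) = 0.457770
  k2 = f(1.025000, 1.607854) = 0.164805
  y ← 1.514011 + 0.41·0.164805 = 1.581581
y(1.23) ≈ 1.5816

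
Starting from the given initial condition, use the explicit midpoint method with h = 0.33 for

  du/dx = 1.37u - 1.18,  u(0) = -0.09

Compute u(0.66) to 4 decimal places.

-1.4369

Midpoint: k1 = f(x_n, u_n); k2 = f(x_n + h/2, u_n + (h/2)·k1); u_{n+1} = u_n + h·k2.
x=0.000000, u=-0.090000:
  k1 = f(0.000000, -0.090000) = -1.303300
  k2 = f(0.165000, -0.305044) = -1.597911
  u ← -0.090000 + 0.33·(-1.597911) = -0.617311
x=0.330000, u=-0.617311:
  k1 = f(0.330000, -0.617311) = -2.025716
  k2 = f(0.495000, -0.951554) = -2.483629
  u ← -0.617311 + 0.33·(-2.483629) = -1.436908
u(0.66) ≈ -1.4369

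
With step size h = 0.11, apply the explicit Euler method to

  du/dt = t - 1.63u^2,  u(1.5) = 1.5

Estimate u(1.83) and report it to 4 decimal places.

Euler: u_{n+1} = u_n + h·f(t_n, u_n).
t=1.500000, u=1.500000: f=-2.167500 → u ← 1.500000 + 0.11·(-2.167500) = 1.261575
t=1.610000, u=1.261575: f=-0.984262 → u ← 1.261575 + 0.11·(-0.984262) = 1.153306
t=1.720000, u=1.153306: f=-0.448088 → u ← 1.153306 + 0.11·(-0.448088) = 1.104017
u(1.83) ≈ 1.1040

1.1040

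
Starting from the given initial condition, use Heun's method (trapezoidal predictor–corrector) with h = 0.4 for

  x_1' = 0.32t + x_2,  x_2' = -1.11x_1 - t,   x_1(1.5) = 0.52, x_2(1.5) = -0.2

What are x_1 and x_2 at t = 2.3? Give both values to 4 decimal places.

0.1103, -2.1471

Heun on (x_1,x_2): k1 = f(t_n, state_n); k2 = f(t_n + h, state_n + h·k1); state_{n+1} = state_n + (h/2)·(k1 + k2).
1.500000: (0.520000, -0.200000)
  k1 = (0.280000, -2.077200)
  predictor → (0.632000, -1.030880)
  k2 = (-0.422880, -2.601520)
  → (0.491424, -1.135744)
1.900000: (0.491424, -1.135744)
  k1 = (-0.527744, -2.445481)
  predictor → (0.280326, -2.113936)
  k2 = (-1.377936, -2.611162)
  → (0.110288, -2.147073)
(x_1(2.3), x_2(2.3)) ≈ (0.1103, -2.1471)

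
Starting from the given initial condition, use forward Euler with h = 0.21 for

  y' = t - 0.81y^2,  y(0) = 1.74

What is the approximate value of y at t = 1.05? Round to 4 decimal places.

0.9478

Euler: y_{n+1} = y_n + h·f(t_n, y_n).
t=0.000000, y=1.740000: f=-2.452356 → y ← 1.740000 + 0.21·(-2.452356) = 1.225005
t=0.210000, y=1.225005: f=-1.005517 → y ← 1.225005 + 0.21·(-1.005517) = 1.013847
t=0.420000, y=1.013847: f=-0.412587 → y ← 1.013847 + 0.21·(-0.412587) = 0.927203
t=0.630000, y=0.927203: f=-0.066362 → y ← 0.927203 + 0.21·(-0.066362) = 0.913267
t=0.840000, y=0.913267: f=0.164414 → y ← 0.913267 + 0.21·0.164414 = 0.947794
y(1.05) ≈ 0.9478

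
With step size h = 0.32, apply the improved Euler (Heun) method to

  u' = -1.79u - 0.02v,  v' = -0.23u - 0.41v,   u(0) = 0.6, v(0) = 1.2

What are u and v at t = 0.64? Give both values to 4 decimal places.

Heun on (u,v): k1 = f(t_n, state_n); k2 = f(t_n + h, state_n + h·k1); state_{n+1} = state_n + (h/2)·(k1 + k2).
0.000000: (0.600000, 1.200000)
  k1 = (-1.098000, -0.630000)
  predictor → (0.248640, 0.998400)
  k2 = (-0.465034, -0.466531)
  → (0.349915, 1.024555)
0.320000: (0.349915, 1.024555)
  k1 = (-0.646838, -0.500548)
  predictor → (0.142926, 0.864380)
  k2 = (-0.273126, -0.387269)
  → (0.202720, 0.882504)
(u(0.64), v(0.64)) ≈ (0.2027, 0.8825)

0.2027, 0.8825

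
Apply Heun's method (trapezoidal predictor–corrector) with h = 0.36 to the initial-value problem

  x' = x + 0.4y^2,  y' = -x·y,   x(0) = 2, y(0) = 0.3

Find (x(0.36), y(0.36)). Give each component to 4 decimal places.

Heun on (x,y): k1 = f(t_n, state_n); k2 = f(t_n + h, state_n + h·k1); state_{n+1} = state_n + (h/2)·(k1 + k2).
0.000000: (2.000000, 0.300000)
  k1 = (2.036000, -0.600000)
  predictor → (2.732960, 0.084000)
  k2 = (2.735782, -0.229569)
  → (2.858921, 0.150678)
(x(0.36), y(0.36)) ≈ (2.8589, 0.1507)

2.8589, 0.1507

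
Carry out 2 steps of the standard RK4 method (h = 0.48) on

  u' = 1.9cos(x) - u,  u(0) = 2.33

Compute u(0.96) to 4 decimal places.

1.8513

RK4: k1 = f(x_n, u_n); k2 = f(x_n + h/2, u_n + (h/2)·k1); k3 = f(x_n + h/2, u_n + (h/2)·k2); k4 = f(x_n + h, u_n + h·k3); u_{n+1} = u_n + (h/6)·(k1 + 2k2 + 2k3 + k4).
x=0.000000, u=2.330000:
  k1 = f(0.000000, 2.330000) = -0.430000
  k2 = f(0.240000, 2.226800) = -0.381258
  k3 = f(0.240000, 2.238498) = -0.392956
  k4 = f(0.480000, 2.141381) = -0.456091
  u ← 2.330000 + (0.48/6)·(k1 + 2k2 + 2k3 + k4) = 2.135239
x=0.480000, u=2.135239:
  k1 = f(0.480000, 2.135239) = -0.449948
  k2 = f(0.720000, 2.027251) = -0.598820
  k3 = f(0.720000, 1.991522) = -0.563091
  k4 = f(0.960000, 1.864955) = -0.775267
  u ← 2.135239 + (0.48/6)·(k1 + 2k2 + 2k3 + k4) = 1.851316
u(0.96) ≈ 1.8513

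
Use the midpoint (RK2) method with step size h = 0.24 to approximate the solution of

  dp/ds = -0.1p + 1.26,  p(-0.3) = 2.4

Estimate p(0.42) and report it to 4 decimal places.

3.1085

Midpoint: k1 = f(s_n, p_n); k2 = f(s_n + h/2, p_n + (h/2)·k1); p_{n+1} = p_n + h·k2.
s=-0.300000, p=2.400000:
  k1 = f(-0.300000, 2.400000) = 1.020000
  k2 = f(-0.180000, 2.522400) = 1.007760
  p ← 2.400000 + 0.24·1.007760 = 2.641862
s=-0.060000, p=2.641862:
  k1 = f(-0.060000, 2.641862) = 0.995814
  k2 = f(0.060000, 2.761360) = 0.983864
  p ← 2.641862 + 0.24·0.983864 = 2.877990
s=0.180000, p=2.877990:
  k1 = f(0.180000, 2.877990) = 0.972201
  k2 = f(0.300000, 2.994654) = 0.960535
  p ← 2.877990 + 0.24·0.960535 = 3.108518
p(0.42) ≈ 3.1085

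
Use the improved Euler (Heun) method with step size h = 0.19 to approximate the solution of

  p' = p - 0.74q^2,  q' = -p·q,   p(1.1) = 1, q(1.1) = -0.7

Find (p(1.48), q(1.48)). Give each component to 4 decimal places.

1.3409, -0.4547

Heun on (p,q): k1 = f(t_n, state_n); k2 = f(t_n + h, state_n + h·k1); state_{n+1} = state_n + (h/2)·(k1 + k2).
1.100000: (1.000000, -0.700000)
  k1 = (0.637400, 0.700000)
  predictor → (1.121106, -0.567000)
  k2 = (0.883204, 0.635667)
  → (1.144457, -0.573112)
1.290000: (1.144457, -0.573112)
  k1 = (0.901399, 0.655902)
  predictor → (1.315723, -0.448490)
  k2 = (1.166877, 0.590089)
  → (1.340944, -0.454742)
(p(1.48), q(1.48)) ≈ (1.3409, -0.4547)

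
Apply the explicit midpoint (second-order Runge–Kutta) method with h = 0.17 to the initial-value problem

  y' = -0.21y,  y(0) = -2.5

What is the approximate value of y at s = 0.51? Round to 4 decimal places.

Midpoint: k1 = f(s_n, y_n); k2 = f(s_n + h/2, y_n + (h/2)·k1); y_{n+1} = y_n + h·k2.
s=0.000000, y=-2.500000:
  k1 = f(0.000000, -2.500000) = 0.525000
  k2 = f(0.085000, -2.455375) = 0.515629
  y ← -2.500000 + 0.17·0.515629 = -2.412343
s=0.170000, y=-2.412343:
  k1 = f(0.170000, -2.412343) = 0.506592
  k2 = f(0.255000, -2.369283) = 0.497549
  y ← -2.412343 + 0.17·0.497549 = -2.327760
s=0.340000, y=-2.327760:
  k1 = f(0.340000, -2.327760) = 0.488830
  k2 = f(0.425000, -2.286209) = 0.480104
  y ← -2.327760 + 0.17·0.480104 = -2.246142
y(0.51) ≈ -2.2461

-2.2461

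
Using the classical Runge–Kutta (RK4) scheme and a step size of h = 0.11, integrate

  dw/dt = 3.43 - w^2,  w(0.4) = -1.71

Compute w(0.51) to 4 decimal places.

-1.6426

RK4: k1 = f(t_n, w_n); k2 = f(t_n + h/2, w_n + (h/2)·k1); k3 = f(t_n + h/2, w_n + (h/2)·k2); k4 = f(t_n + h, w_n + h·k3); w_{n+1} = w_n + (h/6)·(k1 + 2k2 + 2k3 + k4).
t=0.400000, w=-1.710000:
  k1 = f(0.400000, -1.710000) = 0.505900
  k2 = f(0.455000, -1.682176) = 0.600286
  k3 = f(0.455000, -1.676984) = 0.617724
  k4 = f(0.510000, -1.642050) = 0.733671
  w ← -1.710000 + (0.11/6)·(k1 + 2k2 + 2k3 + k4) = -1.642614
w(0.51) ≈ -1.6426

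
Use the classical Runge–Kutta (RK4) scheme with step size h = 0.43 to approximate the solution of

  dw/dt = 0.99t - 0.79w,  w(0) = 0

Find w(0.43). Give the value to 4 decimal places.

RK4: k1 = f(t_n, w_n); k2 = f(t_n + h/2, w_n + (h/2)·k1); k3 = f(t_n + h/2, w_n + (h/2)·k2); k4 = f(t_n + h, w_n + h·k3); w_{n+1} = w_n + (h/6)·(k1 + 2k2 + 2k3 + k4).
t=0.000000, w=0.000000:
  k1 = f(0.000000, 0.000000) = 0.000000
  k2 = f(0.215000, 0.000000) = 0.212850
  k3 = f(0.215000, 0.045763) = 0.176697
  k4 = f(0.430000, 0.075980) = 0.365676
  w ← 0.000000 + (0.43/6)·(k1 + 2k2 + 2k3 + k4) = 0.082042
w(0.43) ≈ 0.0820

0.0820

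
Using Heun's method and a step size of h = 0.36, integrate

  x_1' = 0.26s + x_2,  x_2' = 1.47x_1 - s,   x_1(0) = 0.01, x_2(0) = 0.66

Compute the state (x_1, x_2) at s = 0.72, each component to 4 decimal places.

0.5567, 0.6815

Heun on (x_1,x_2): k1 = f(s_n, state_n); k2 = f(s_n + h, state_n + h·k1); state_{n+1} = state_n + (h/2)·(k1 + k2).
0.000000: (0.010000, 0.660000)
  k1 = (0.660000, 0.014700)
  predictor → (0.247600, 0.665292)
  k2 = (0.758892, 0.003972)
  → (0.265401, 0.663361)
0.360000: (0.265401, 0.663361)
  k1 = (0.756961, 0.030139)
  predictor → (0.537907, 0.674211)
  k2 = (0.861411, 0.070723)
  → (0.556708, 0.681516)
(x_1(0.72), x_2(0.72)) ≈ (0.5567, 0.6815)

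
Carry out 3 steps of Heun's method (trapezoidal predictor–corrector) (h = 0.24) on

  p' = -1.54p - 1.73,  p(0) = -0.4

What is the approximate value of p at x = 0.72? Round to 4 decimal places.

-0.8766

Heun: k1 = f(x_n, p_n); k2 = f(x_n + h, p_n + h·k1); p_{n+1} = p_n + (h/2)·(k1 + k2).
x=0.000000, p=-0.400000:
  k1 = f(0.000000, -0.400000) = -1.114000
  k2 = f(0.240000, -0.667360) = -0.702266
  p ← -0.400000 + (0.24/2)·(-1.114000 + (-0.702266)) = -0.617952
x=0.240000, p=-0.617952:
  k1 = f(0.240000, -0.617952) = -0.778354
  k2 = f(0.480000, -0.804757) = -0.490674
  p ← -0.617952 + (0.24/2)·(-0.778354 + (-0.490674)) = -0.770235
x=0.480000, p=-0.770235:
  k1 = f(0.480000, -0.770235) = -0.543838
  k2 = f(0.720000, -0.900756) = -0.342835
  p ← -0.770235 + (0.24/2)·(-0.543838 + (-0.342835)) = -0.876636
p(0.72) ≈ -0.8766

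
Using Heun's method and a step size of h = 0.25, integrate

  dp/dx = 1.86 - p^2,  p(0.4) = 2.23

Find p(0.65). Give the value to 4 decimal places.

1.8099

Heun: k1 = f(x_n, p_n); k2 = f(x_n + h, p_n + h·k1); p_{n+1} = p_n + (h/2)·(k1 + k2).
x=0.400000, p=2.230000:
  k1 = f(0.400000, 2.230000) = -3.112900
  k2 = f(0.650000, 1.451775) = -0.247651
  p ← 2.230000 + (0.25/2)·(-3.112900 + (-0.247651)) = 1.809931
p(0.65) ≈ 1.8099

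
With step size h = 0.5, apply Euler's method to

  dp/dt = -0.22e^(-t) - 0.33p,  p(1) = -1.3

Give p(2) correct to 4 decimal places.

-0.9647

Euler: p_{n+1} = p_n + h·f(t_n, p_n).
t=1.000000, p=-1.300000: f=0.348067 → p ← -1.300000 + 0.5·0.348067 = -1.125967
t=1.500000, p=-1.125967: f=0.322480 → p ← -1.125967 + 0.5·0.322480 = -0.964727
p(2) ≈ -0.9647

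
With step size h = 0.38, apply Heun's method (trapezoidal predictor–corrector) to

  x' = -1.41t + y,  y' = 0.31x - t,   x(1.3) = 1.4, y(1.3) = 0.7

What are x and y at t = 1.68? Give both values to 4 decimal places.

0.8051, 0.2734

Heun on (x,y): k1 = f(t_n, state_n); k2 = f(t_n + h, state_n + h·k1); state_{n+1} = state_n + (h/2)·(k1 + k2).
1.300000: (1.400000, 0.700000)
  k1 = (-1.133000, -0.866000)
  predictor → (0.969460, 0.370920)
  k2 = (-1.997880, -1.379467)
  → (0.805133, 0.273361)
(x(1.68), y(1.68)) ≈ (0.8051, 0.2734)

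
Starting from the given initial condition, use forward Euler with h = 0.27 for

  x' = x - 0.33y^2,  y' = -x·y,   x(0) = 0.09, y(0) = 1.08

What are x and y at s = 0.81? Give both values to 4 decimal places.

-0.2073, 1.0751

Euler on (x,y): x_{n+1} = x_n + h·x', y_{n+1} = y_n + h·y'.
0.000000: (0.090000, 1.080000); f=(-0.294912, -0.097200) → (0.010374, 1.053756)
0.270000: (0.010374, 1.053756); f=(-0.356059, -0.010931) → (-0.085762, 1.050805)
0.540000: (-0.085762, 1.050805); f=(-0.450145, 0.090119) → (-0.207301, 1.075137)
(x(0.81), y(0.81)) ≈ (-0.2073, 1.0751)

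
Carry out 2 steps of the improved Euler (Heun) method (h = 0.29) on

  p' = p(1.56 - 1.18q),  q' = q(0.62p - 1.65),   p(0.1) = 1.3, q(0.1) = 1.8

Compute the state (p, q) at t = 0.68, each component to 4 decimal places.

Heun on (p,q): k1 = f(t_n, state_n); k2 = f(t_n + h, state_n + h·k1); state_{n+1} = state_n + (h/2)·(k1 + k2).
0.100000: (1.300000, 1.800000)
  k1 = (-0.733200, -1.519200)
  predictor → (1.087372, 1.359432)
  k2 = (-0.047985, -1.326574)
  → (1.186728, 1.387363)
0.390000: (1.186728, 1.387363)
  k1 = (-0.091483, -1.268367)
  predictor → (1.160198, 1.019536)
  k2 = (0.414129, -0.948859)
  → (1.233512, 1.065865)
(p(0.68), q(0.68)) ≈ (1.2335, 1.0659)

1.2335, 1.0659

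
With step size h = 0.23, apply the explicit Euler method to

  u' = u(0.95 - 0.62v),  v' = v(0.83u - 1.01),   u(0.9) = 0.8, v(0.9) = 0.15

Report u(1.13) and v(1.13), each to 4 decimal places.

0.9577, 0.1381

Euler on (u,v): u_{n+1} = u_n + h·u', v_{n+1} = v_n + h·v'.
0.900000: (0.800000, 0.150000); f=(0.685600, -0.051900) → (0.957688, 0.138063)
(u(1.13), v(1.13)) ≈ (0.9577, 0.1381)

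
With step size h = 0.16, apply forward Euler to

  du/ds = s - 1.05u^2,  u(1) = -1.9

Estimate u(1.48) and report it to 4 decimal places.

Euler: u_{n+1} = u_n + h·f(s_n, u_n).
s=1.000000, u=-1.900000: f=-2.790500 → u ← -1.900000 + 0.16·(-2.790500) = -2.346480
s=1.160000, u=-2.346480: f=-4.621267 → u ← -2.346480 + 0.16·(-4.621267) = -3.085883
s=1.320000, u=-3.085883: f=-8.678806 → u ← -3.085883 + 0.16·(-8.678806) = -4.474492
u(1.48) ≈ -4.4745

-4.4745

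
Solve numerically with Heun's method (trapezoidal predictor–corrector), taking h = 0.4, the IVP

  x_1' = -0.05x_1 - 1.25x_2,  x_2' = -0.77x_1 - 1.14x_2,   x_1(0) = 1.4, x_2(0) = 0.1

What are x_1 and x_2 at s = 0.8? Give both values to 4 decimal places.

1.6220, -0.5241

Heun on (x_1,x_2): k1 = f(s_n, state_n); k2 = f(s_n + h, state_n + h·k1); state_{n+1} = state_n + (h/2)·(k1 + k2).
0.000000: (1.400000, 0.100000)
  k1 = (-0.195000, -1.192000)
  predictor → (1.322000, -0.376800)
  k2 = (0.404900, -0.588388)
  → (1.441980, -0.256078)
0.400000: (1.441980, -0.256078)
  k1 = (0.247998, -0.818396)
  predictor → (1.541179, -0.583436)
  k2 = (0.652236, -0.521591)
  → (1.622027, -0.524075)
(x_1(0.8), x_2(0.8)) ≈ (1.6220, -0.5241)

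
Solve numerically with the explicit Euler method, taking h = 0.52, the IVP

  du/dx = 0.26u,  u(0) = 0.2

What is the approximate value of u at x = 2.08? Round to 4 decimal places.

Euler: u_{n+1} = u_n + h·f(x_n, u_n).
x=0.000000, u=0.200000: f=0.052000 → u ← 0.200000 + 0.52·0.052000 = 0.227040
x=0.520000, u=0.227040: f=0.059030 → u ← 0.227040 + 0.52·0.059030 = 0.257736
x=1.040000, u=0.257736: f=0.067011 → u ← 0.257736 + 0.52·0.067011 = 0.292582
x=1.560000, u=0.292582: f=0.076071 → u ← 0.292582 + 0.52·0.076071 = 0.332139
u(2.08) ≈ 0.3321

0.3321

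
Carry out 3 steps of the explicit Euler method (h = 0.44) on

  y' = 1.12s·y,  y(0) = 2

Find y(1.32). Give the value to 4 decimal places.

Euler: y_{n+1} = y_n + h·f(s_n, y_n).
s=0.000000, y=2.000000: f=0.000000 → y ← 2.000000 + 0.44·0.000000 = 2.000000
s=0.440000, y=2.000000: f=0.985600 → y ← 2.000000 + 0.44·0.985600 = 2.433664
s=0.880000, y=2.433664: f=2.398619 → y ← 2.433664 + 0.44·2.398619 = 3.489056
y(1.32) ≈ 3.4891

3.4891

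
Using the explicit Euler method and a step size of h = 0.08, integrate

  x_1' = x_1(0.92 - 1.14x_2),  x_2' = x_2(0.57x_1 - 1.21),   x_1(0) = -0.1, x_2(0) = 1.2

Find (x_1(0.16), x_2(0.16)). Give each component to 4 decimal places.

-0.0940, 0.9692

Euler on (x_1,x_2): x_1_{n+1} = x_1_n + h·x_1', x_2_{n+1} = x_2_n + h·x_2'.
0.000000: (-0.100000, 1.200000); f=(0.044800, -1.520400) → (-0.096416, 1.078368)
0.080000: (-0.096416, 1.078368); f=(0.029825, -1.364089) → (-0.094030, 0.969241)
(x_1(0.16), x_2(0.16)) ≈ (-0.0940, 0.9692)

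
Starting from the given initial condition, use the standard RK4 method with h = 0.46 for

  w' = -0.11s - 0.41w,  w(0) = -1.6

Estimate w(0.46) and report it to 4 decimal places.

-1.3359

RK4: k1 = f(s_n, w_n); k2 = f(s_n + h/2, w_n + (h/2)·k1); k3 = f(s_n + h/2, w_n + (h/2)·k2); k4 = f(s_n + h, w_n + h·k3); w_{n+1} = w_n + (h/6)·(k1 + 2k2 + 2k3 + k4).
s=0.000000, w=-1.600000:
  k1 = f(0.000000, -1.600000) = 0.656000
  k2 = f(0.230000, -1.449120) = 0.568839
  k3 = f(0.230000, -1.469167) = 0.577058
  k4 = f(0.460000, -1.334553) = 0.496567
  w ← -1.600000 + (0.46/6)·(k1 + 2k2 + 2k3 + k4) = -1.335932
w(0.46) ≈ -1.3359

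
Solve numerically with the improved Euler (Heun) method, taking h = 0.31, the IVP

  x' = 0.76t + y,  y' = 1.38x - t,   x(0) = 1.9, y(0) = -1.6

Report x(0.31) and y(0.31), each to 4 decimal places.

1.5665, -0.9413

Heun on (x,y): k1 = f(t_n, state_n); k2 = f(t_n + h, state_n + h·k1); state_{n+1} = state_n + (h/2)·(k1 + k2).
0.000000: (1.900000, -1.600000)
  k1 = (-1.600000, 2.622000)
  predictor → (1.404000, -0.787180)
  k2 = (-0.551580, 1.627520)
  → (1.566505, -0.941324)
(x(0.31), y(0.31)) ≈ (1.5665, -0.9413)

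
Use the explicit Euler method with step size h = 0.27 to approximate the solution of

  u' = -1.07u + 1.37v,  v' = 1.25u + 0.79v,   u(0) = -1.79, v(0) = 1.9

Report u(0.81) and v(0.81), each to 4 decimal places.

0.8515, 2.3464

Euler on (u,v): u_{n+1} = u_n + h·u', v_{n+1} = v_n + h·v'.
0.000000: (-1.790000, 1.900000); f=(4.518300, -0.736500) → (-0.570059, 1.701145)
0.270000: (-0.570059, 1.701145); f=(2.940532, 0.631331) → (0.223885, 1.871604)
0.540000: (0.223885, 1.871604); f=(2.324541, 1.758423) → (0.851511, 2.346379)
(u(0.81), v(0.81)) ≈ (0.8515, 2.3464)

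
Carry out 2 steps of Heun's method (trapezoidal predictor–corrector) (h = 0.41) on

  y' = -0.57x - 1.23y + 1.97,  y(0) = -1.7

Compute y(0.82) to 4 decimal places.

Heun: k1 = f(x_n, y_n); k2 = f(x_n + h, y_n + h·k1); y_{n+1} = y_n + (h/2)·(k1 + k2).
x=0.000000, y=-1.700000:
  k1 = f(0.000000, -1.700000) = 4.061000
  k2 = f(0.410000, -0.034990) = 1.779338
  y ← -1.700000 + (0.41/2)·(4.061000 + 1.779338) = -0.502731
x=0.410000, y=-0.502731:
  k1 = f(0.410000, -0.502731) = 2.354659
  k2 = f(0.820000, 0.462679) = 0.933504
  y ← -0.502731 + (0.41/2)·(2.354659 + 0.933504) = 0.171343
y(0.82) ≈ 0.1713

0.1713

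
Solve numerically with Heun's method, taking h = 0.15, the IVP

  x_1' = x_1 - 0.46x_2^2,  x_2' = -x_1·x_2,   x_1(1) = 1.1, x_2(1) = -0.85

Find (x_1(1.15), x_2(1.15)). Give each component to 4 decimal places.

1.2313, -0.7152

Heun on (x_1,x_2): k1 = f(s_n, state_n); k2 = f(s_n + h, state_n + h·k1); state_{n+1} = state_n + (h/2)·(k1 + k2).
1.000000: (1.100000, -0.850000)
  k1 = (0.767650, 0.935000)
  predictor → (1.215148, -0.709750)
  k2 = (0.983425, 0.862451)
  → (1.231331, -0.715191)
(x_1(1.15), x_2(1.15)) ≈ (1.2313, -0.7152)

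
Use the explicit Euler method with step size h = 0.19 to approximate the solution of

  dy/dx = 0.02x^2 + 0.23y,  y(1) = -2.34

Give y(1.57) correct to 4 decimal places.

-2.6434

Euler: y_{n+1} = y_n + h·f(x_n, y_n).
x=1.000000, y=-2.340000: f=-0.518200 → y ← -2.340000 + 0.19·(-0.518200) = -2.438458
x=1.190000, y=-2.438458: f=-0.532523 → y ← -2.438458 + 0.19·(-0.532523) = -2.539637
x=1.380000, y=-2.539637: f=-0.546029 → y ← -2.539637 + 0.19·(-0.546029) = -2.643383
y(1.57) ≈ -2.6434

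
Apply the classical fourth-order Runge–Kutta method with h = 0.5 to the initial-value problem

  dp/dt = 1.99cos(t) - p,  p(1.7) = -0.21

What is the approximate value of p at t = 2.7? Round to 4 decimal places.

RK4: k1 = f(t_n, p_n); k2 = f(t_n + h/2, p_n + (h/2)·k1); k3 = f(t_n + h/2, p_n + (h/2)·k2); k4 = f(t_n + h, p_n + h·k3); p_{n+1} = p_n + (h/6)·(k1 + 2k2 + 2k3 + k4).
t=1.700000, p=-0.210000:
  k1 = f(1.700000, -0.210000) = -0.046401
  k2 = f(1.950000, -0.221600) = -0.515060
  k3 = f(1.950000, -0.338765) = -0.397895
  k4 = f(2.200000, -0.408947) = -0.762170
  p ← -0.210000 + (0.5/6)·(k1 + 2k2 + 2k3 + k4) = -0.429540
t=2.200000, p=-0.429540:
  k1 = f(2.200000, -0.429540) = -0.741577
  k2 = f(2.450000, -0.614934) = -0.917826
  k3 = f(2.450000, -0.658996) = -0.873764
  k4 = f(2.700000, -0.866422) = -0.932682
  p ← -0.429540 + (0.5/6)·(k1 + 2k2 + 2k3 + k4) = -0.867660
p(2.7) ≈ -0.8677

-0.8677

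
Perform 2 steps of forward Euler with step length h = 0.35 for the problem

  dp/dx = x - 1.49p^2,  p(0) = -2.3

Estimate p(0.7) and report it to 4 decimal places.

Euler: p_{n+1} = p_n + h·f(x_n, p_n).
x=0.000000, p=-2.300000: f=-7.882100 → p ← -2.300000 + 0.35·(-7.882100) = -5.058735
x=0.350000, p=-5.058735: f=-37.780292 → p ← -5.058735 + 0.35·(-37.780292) = -18.281837
p(0.7) ≈ -18.2818

-18.2818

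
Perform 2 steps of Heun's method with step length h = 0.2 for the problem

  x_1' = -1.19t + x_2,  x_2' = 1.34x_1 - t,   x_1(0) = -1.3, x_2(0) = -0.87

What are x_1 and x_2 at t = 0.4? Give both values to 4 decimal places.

Heun on (x_1,x_2): k1 = f(t_n, state_n); k2 = f(t_n + h, state_n + h·k1); state_{n+1} = state_n + (h/2)·(k1 + k2).
0.000000: (-1.300000, -0.870000)
  k1 = (-0.870000, -1.742000)
  predictor → (-1.474000, -1.218400)
  k2 = (-1.456400, -2.175160)
  → (-1.532640, -1.261716)
0.200000: (-1.532640, -1.261716)
  k1 = (-1.499716, -2.253738)
  predictor → (-1.832583, -1.712464)
  k2 = (-2.188464, -2.855661)
  → (-1.901458, -1.772656)
(x_1(0.4), x_2(0.4)) ≈ (-1.9015, -1.7727)

-1.9015, -1.7727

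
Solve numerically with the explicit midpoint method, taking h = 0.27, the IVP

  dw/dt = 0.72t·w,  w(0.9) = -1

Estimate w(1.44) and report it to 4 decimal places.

Midpoint: k1 = f(t_n, w_n); k2 = f(t_n + h/2, w_n + (h/2)·k1); w_{n+1} = w_n + h·k2.
t=0.900000, w=-1.000000:
  k1 = f(0.900000, -1.000000) = -0.648000
  k2 = f(1.035000, -1.087480) = -0.810390
  w ← -1.000000 + 0.27·(-0.810390) = -1.218805
t=1.170000, w=-1.218805:
  k1 = f(1.170000, -1.218805) = -1.026722
  k2 = f(1.305000, -1.357413) = -1.275425
  w ← -1.218805 + 0.27·(-1.275425) = -1.563170
w(1.44) ≈ -1.5632

-1.5632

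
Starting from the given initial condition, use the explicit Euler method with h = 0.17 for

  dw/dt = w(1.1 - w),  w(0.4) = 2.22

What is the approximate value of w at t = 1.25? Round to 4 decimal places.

Euler: w_{n+1} = w_n + h·f(t_n, w_n).
t=0.400000, w=2.220000: f=-2.486400 → w ← 2.220000 + 0.17·(-2.486400) = 1.797312
t=0.570000, w=1.797312: f=-1.253287 → w ← 1.797312 + 0.17·(-1.253287) = 1.584253
t=0.740000, w=1.584253: f=-0.767180 → w ← 1.584253 + 0.17·(-0.767180) = 1.453833
t=0.910000, w=1.453833: f=-0.514413 → w ← 1.453833 + 0.17·(-0.514413) = 1.366382
t=1.080000, w=1.366382: f=-0.363980 → w ← 1.366382 + 0.17·(-0.363980) = 1.304506
w(1.25) ≈ 1.3045

1.3045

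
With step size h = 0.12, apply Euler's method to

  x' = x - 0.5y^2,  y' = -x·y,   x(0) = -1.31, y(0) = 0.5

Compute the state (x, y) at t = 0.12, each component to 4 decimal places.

-1.4822, 0.5786

Euler on (x,y): x_{n+1} = x_n + h·x', y_{n+1} = y_n + h·y'.
0.000000: (-1.310000, 0.500000); f=(-1.435000, 0.655000) → (-1.482200, 0.578600)
(x(0.12), y(0.12)) ≈ (-1.4822, 0.5786)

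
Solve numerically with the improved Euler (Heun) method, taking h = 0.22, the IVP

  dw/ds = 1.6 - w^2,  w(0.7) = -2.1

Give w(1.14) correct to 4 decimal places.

Heun: k1 = f(s_n, w_n); k2 = f(s_n + h, w_n + h·k1); w_{n+1} = w_n + (h/2)·(k1 + k2).
s=0.700000, w=-2.100000:
  k1 = f(0.700000, -2.100000) = -2.810000
  k2 = f(0.920000, -2.718200) = -5.788611
  w ← -2.100000 + (0.22/2)·(-2.810000 + (-5.788611)) = -3.045847
s=0.920000, w=-3.045847:
  k1 = f(0.920000, -3.045847) = -7.677185
  k2 = f(1.140000, -4.734828) = -20.818596
  w ← -3.045847 + (0.22/2)·(-7.677185 + (-20.818596)) = -6.180383
w(1.14) ≈ -6.1804

-6.1804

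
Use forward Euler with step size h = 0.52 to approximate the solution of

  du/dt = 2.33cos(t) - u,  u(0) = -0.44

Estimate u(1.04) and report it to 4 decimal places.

Euler: u_{n+1} = u_n + h·f(t_n, u_n).
t=0.000000, u=-0.440000: f=2.770000 → u ← -0.440000 + 0.52·2.770000 = 1.000400
t=0.520000, u=1.000400: f=1.021619 → u ← 1.000400 + 0.52·1.021619 = 1.531642
u(1.04) ≈ 1.5316

1.5316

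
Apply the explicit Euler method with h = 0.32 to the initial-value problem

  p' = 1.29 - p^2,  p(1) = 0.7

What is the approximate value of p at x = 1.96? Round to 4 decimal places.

Euler: p_{n+1} = p_n + h·f(x_n, p_n).
x=1.000000, p=0.700000: f=0.800000 → p ← 0.700000 + 0.32·0.800000 = 0.956000
x=1.320000, p=0.956000: f=0.376064 → p ← 0.956000 + 0.32·0.376064 = 1.076340
x=1.640000, p=1.076340: f=0.131491 → p ← 1.076340 + 0.32·0.131491 = 1.118418
p(1.96) ≈ 1.1184

1.1184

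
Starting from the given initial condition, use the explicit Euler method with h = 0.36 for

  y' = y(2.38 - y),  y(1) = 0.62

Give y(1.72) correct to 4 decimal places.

1.5113

Euler: y_{n+1} = y_n + h·f(t_n, y_n).
t=1.000000, y=0.620000: f=1.091200 → y ← 0.620000 + 0.36·1.091200 = 1.012832
t=1.360000, y=1.012832: f=1.384711 → y ← 1.012832 + 0.36·1.384711 = 1.511328
y(1.72) ≈ 1.5113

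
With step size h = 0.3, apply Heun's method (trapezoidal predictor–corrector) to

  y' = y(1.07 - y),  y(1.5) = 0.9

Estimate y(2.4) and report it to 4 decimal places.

Heun: k1 = f(x_n, y_n); k2 = f(x_n + h, y_n + h·k1); y_{n+1} = y_n + (h/2)·(k1 + k2).
x=1.500000, y=0.900000:
  k1 = f(1.500000, 0.900000) = 0.153000
  k2 = f(1.800000, 0.945900) = 0.117386
  y ← 0.900000 + (0.3/2)·(0.153000 + 0.117386) = 0.940558
x=1.800000, y=0.940558:
  k1 = f(1.800000, 0.940558) = 0.121748
  k2 = f(2.100000, 0.977082) = 0.090788
  y ← 0.940558 + (0.3/2)·(0.121748 + 0.090788) = 0.972438
x=2.100000, y=0.972438:
  k1 = f(2.100000, 0.972438) = 0.094873
  k2 = f(2.400000, 1.000900) = 0.069162
  y ← 0.972438 + (0.3/2)·(0.094873 + 0.069162) = 0.997044
y(2.4) ≈ 0.9970

0.9970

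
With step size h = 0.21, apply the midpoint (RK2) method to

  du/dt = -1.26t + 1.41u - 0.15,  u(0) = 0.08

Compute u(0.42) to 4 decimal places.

Midpoint: k1 = f(t_n, u_n); k2 = f(t_n + h/2, u_n + (h/2)·k1); u_{n+1} = u_n + h·k2.
t=0.000000, u=0.080000:
  k1 = f(0.000000, 0.080000) = -0.037200
  k2 = f(0.105000, 0.076094) = -0.175007
  u ← 0.080000 + 0.21·(-0.175007) = 0.043248
t=0.210000, u=0.043248:
  k1 = f(0.210000, 0.043248) = -0.353620
  k2 = f(0.315000, 0.006118) = -0.538273
  u ← 0.043248 + 0.21·(-0.538273) = -0.069789
u(0.42) ≈ -0.0698

-0.0698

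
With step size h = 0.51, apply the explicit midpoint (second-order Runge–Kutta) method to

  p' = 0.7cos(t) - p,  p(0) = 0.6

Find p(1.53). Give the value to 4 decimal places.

0.4077

Midpoint: k1 = f(t_n, p_n); k2 = f(t_n + h/2, p_n + (h/2)·k1); p_{n+1} = p_n + h·k2.
t=0.000000, p=0.600000:
  k1 = f(0.000000, 0.600000) = 0.100000
  k2 = f(0.255000, 0.625500) = 0.051864
  p ← 0.600000 + 0.51·0.051864 = 0.626451
t=0.510000, p=0.626451:
  k1 = f(0.510000, 0.626451) = -0.015530
  k2 = f(0.765000, 0.622491) = -0.117523
  p ← 0.626451 + 0.51·(-0.117523) = 0.566514
t=1.020000, p=0.566514:
  k1 = f(1.020000, 0.566514) = -0.200158
  k2 = f(1.275000, 0.515474) = -0.311423
  p ← 0.566514 + 0.51·(-0.311423) = 0.407689
p(1.53) ≈ 0.4077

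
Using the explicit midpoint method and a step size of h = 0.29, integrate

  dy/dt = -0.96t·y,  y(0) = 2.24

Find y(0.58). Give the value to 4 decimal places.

1.8998

Midpoint: k1 = f(t_n, y_n); k2 = f(t_n + h/2, y_n + (h/2)·k1); y_{n+1} = y_n + h·k2.
t=0.000000, y=2.240000:
  k1 = f(0.000000, 2.240000) = 0.000000
  k2 = f(0.145000, 2.240000) = -0.311808
  y ← 2.240000 + 0.29·(-0.311808) = 2.149576
t=0.290000, y=2.149576:
  k1 = f(0.290000, 2.149576) = -0.598442
  k2 = f(0.435000, 2.062802) = -0.861426
  y ← 2.149576 + 0.29·(-0.861426) = 1.899762
y(0.58) ≈ 1.8998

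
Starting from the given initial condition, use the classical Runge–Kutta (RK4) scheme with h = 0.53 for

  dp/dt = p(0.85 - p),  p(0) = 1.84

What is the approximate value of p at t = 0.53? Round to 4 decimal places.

RK4: k1 = f(t_n, p_n); k2 = f(t_n + h/2, p_n + (h/2)·k1); k3 = f(t_n + h/2, p_n + (h/2)·k2); k4 = f(t_n + h, p_n + h·k3); p_{n+1} = p_n + (h/6)·(k1 + 2k2 + 2k3 + k4).
t=0.000000, p=1.840000:
  k1 = f(0.000000, 1.840000) = -1.821600
  k2 = f(0.265000, 1.357276) = -0.688514
  k3 = f(0.265000, 1.657544) = -1.338539
  k4 = f(0.530000, 1.130574) = -0.317210
  p ← 1.840000 + (0.53/6)·(k1 + 2k2 + 2k3 + k4) = 1.292959
p(0.53) ≈ 1.2930

1.2930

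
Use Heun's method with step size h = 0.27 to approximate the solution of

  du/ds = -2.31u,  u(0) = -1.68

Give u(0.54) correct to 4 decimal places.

Heun: k1 = f(s_n, u_n); k2 = f(s_n + h, u_n + h·k1); u_{n+1} = u_n + (h/2)·(k1 + k2).
s=0.000000, u=-1.680000:
  k1 = f(0.000000, -1.680000) = 3.880800
  k2 = f(0.270000, -0.632184) = 1.460345
  u ← -1.680000 + (0.27/2)·(3.880800 + 1.460345) = -0.958945
s=0.270000, u=-0.958945:
  k1 = f(0.270000, -0.958945) = 2.215164
  k2 = f(0.540000, -0.360851) = 0.833566
  u ← -0.958945 + (0.27/2)·(2.215164 + 0.833566) = -0.547367
u(0.54) ≈ -0.5474

-0.5474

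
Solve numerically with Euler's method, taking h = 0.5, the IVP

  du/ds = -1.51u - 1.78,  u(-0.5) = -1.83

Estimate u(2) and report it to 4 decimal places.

-1.1794

Euler: u_{n+1} = u_n + h·f(s_n, u_n).
s=-0.500000, u=-1.830000: f=0.983300 → u ← -1.830000 + 0.5·0.983300 = -1.338350
s=0.000000, u=-1.338350: f=0.240909 → u ← -1.338350 + 0.5·0.240909 = -1.217896
s=0.500000, u=-1.217896: f=0.059023 → u ← -1.217896 + 0.5·0.059023 = -1.188384
s=1.000000, u=-1.188384: f=0.014461 → u ← -1.188384 + 0.5·0.014461 = -1.181154
s=1.500000, u=-1.181154: f=0.003543 → u ← -1.181154 + 0.5·0.003543 = -1.179383
u(2) ≈ -1.1794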